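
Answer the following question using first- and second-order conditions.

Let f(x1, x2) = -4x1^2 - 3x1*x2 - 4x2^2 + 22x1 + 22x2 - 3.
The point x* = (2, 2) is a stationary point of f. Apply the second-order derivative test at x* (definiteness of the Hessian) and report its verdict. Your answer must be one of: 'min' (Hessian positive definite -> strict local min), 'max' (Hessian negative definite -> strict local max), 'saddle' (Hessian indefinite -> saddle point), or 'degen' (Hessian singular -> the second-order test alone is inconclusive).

Compute the Hessian H = grad^2 f:
  H = [[-8, -3], [-3, -8]]
Verify stationarity: grad f(x*) = H x* + g = (0, 0).
Eigenvalues of H: -11, -5.
Both eigenvalues < 0, so H is negative definite -> x* is a strict local max.

max


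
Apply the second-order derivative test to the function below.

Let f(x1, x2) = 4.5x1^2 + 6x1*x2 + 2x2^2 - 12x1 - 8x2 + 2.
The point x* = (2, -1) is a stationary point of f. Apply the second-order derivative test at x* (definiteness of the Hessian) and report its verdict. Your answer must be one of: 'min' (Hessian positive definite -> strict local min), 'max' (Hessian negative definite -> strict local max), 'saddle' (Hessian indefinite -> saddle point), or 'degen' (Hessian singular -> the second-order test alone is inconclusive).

Compute the Hessian H = grad^2 f:
  H = [[9, 6], [6, 4]]
Verify stationarity: grad f(x*) = H x* + g = (0, 0).
Eigenvalues of H: 0, 13.
H has a zero eigenvalue (singular; positive semidefinite but not definite), so H is neither positive definite, negative definite, nor indefinite. The second-order test alone is inconclusive -> degen.
(Indeed, f is constant along the null direction of H through x*, so x* is not a strict local extremum.)

degen


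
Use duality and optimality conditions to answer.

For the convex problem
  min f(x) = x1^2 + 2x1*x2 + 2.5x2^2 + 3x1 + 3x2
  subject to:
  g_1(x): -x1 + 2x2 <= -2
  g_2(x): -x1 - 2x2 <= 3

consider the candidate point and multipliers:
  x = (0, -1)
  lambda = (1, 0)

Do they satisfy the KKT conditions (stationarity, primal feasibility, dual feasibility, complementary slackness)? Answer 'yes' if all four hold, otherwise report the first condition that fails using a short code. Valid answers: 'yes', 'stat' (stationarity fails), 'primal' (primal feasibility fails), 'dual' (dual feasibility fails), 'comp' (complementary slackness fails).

Gradient of f: grad f(x) = Q x + c = (1, -2)
Constraint values g_i(x) = a_i^T x - b_i:
  g_1((0, -1)) = 0
  g_2((0, -1)) = -1
Stationarity residual: grad f(x) + sum_i lambda_i a_i = (0, 0)
  -> stationarity OK
Primal feasibility (all g_i <= 0): OK
Dual feasibility (all lambda_i >= 0): OK
Complementary slackness (lambda_i * g_i(x) = 0 for all i): OK

Verdict: yes, KKT holds.

yes


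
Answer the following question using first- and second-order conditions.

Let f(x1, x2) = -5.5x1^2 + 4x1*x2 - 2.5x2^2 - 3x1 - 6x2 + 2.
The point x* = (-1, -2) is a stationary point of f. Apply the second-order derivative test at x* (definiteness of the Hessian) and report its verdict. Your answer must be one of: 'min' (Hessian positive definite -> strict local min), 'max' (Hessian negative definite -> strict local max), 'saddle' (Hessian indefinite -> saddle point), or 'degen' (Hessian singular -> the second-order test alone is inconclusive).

Compute the Hessian H = grad^2 f:
  H = [[-11, 4], [4, -5]]
Verify stationarity: grad f(x*) = H x* + g = (0, 0).
Eigenvalues of H: -13, -3.
Both eigenvalues < 0, so H is negative definite -> x* is a strict local max.

max


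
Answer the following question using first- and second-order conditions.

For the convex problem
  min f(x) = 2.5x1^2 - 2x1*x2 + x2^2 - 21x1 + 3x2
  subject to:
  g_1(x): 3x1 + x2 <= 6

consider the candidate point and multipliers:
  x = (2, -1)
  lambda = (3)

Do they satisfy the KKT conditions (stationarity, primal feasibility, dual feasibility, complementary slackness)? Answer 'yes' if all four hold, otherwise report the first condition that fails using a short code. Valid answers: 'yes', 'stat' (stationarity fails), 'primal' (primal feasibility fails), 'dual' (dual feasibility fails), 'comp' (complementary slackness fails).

Gradient of f: grad f(x) = Q x + c = (-9, -3)
Constraint values g_i(x) = a_i^T x - b_i:
  g_1((2, -1)) = -1
Stationarity residual: grad f(x) + sum_i lambda_i a_i = (0, 0)
  -> stationarity OK
Primal feasibility (all g_i <= 0): OK
Dual feasibility (all lambda_i >= 0): OK
Complementary slackness (lambda_i * g_i(x) = 0 for all i): FAILS

Verdict: the first failing condition is complementary_slackness -> comp.

comp


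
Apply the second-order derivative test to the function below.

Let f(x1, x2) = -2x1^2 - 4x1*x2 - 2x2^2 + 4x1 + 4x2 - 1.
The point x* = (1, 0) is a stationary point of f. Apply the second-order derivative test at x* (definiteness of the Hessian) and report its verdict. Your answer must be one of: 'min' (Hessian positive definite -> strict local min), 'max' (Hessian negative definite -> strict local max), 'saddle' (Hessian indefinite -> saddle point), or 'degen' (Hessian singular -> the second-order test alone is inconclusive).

Compute the Hessian H = grad^2 f:
  H = [[-4, -4], [-4, -4]]
Verify stationarity: grad f(x*) = H x* + g = (0, 0).
Eigenvalues of H: -8, 0.
H has a zero eigenvalue (singular; negative semidefinite but not definite), so H is neither positive definite, negative definite, nor indefinite. The second-order test alone is inconclusive -> degen.
(Indeed, f is constant along the null direction of H through x*, so x* is not a strict local extremum.)

degen


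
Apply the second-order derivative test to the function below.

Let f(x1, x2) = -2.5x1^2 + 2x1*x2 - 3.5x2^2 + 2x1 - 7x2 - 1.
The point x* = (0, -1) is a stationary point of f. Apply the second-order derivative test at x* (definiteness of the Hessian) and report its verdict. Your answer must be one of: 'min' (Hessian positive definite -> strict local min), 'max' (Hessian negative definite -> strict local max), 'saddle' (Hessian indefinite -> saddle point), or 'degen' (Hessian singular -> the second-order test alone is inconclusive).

Compute the Hessian H = grad^2 f:
  H = [[-5, 2], [2, -7]]
Verify stationarity: grad f(x*) = H x* + g = (0, 0).
Eigenvalues of H: -8.2361, -3.7639.
Both eigenvalues < 0, so H is negative definite -> x* is a strict local max.

max


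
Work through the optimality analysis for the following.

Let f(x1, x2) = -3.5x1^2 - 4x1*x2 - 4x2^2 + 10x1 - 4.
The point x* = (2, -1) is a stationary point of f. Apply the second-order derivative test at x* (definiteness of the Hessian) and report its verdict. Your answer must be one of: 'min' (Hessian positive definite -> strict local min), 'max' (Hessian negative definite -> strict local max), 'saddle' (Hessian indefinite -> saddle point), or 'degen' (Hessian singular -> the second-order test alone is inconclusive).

Compute the Hessian H = grad^2 f:
  H = [[-7, -4], [-4, -8]]
Verify stationarity: grad f(x*) = H x* + g = (0, 0).
Eigenvalues of H: -11.5311, -3.4689.
Both eigenvalues < 0, so H is negative definite -> x* is a strict local max.

max


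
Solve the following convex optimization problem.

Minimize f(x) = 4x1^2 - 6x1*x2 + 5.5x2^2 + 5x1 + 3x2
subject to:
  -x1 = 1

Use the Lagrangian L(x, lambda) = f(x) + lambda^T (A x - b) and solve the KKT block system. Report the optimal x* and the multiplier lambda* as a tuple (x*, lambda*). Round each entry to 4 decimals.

Form the Lagrangian:
  L(x, lambda) = (1/2) x^T Q x + c^T x + lambda^T (A x - b)
Stationarity (grad_x L = 0): Q x + c + A^T lambda = 0.
Primal feasibility: A x = b.

This gives the KKT block system:
  [ Q   A^T ] [ x     ]   [-c ]
  [ A    0  ] [ lambda ] = [ b ]

Solving the linear system:
  x*      = (-1, -0.8182)
  lambda* = (1.9091)
  f(x*)   = -4.6818

x* = (-1, -0.8182), lambda* = (1.9091)


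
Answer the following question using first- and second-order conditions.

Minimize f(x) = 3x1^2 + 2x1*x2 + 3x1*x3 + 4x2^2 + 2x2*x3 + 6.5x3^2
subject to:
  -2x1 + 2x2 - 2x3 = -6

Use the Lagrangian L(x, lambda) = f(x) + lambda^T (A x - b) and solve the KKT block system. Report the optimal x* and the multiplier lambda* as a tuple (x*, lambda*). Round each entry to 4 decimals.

Form the Lagrangian:
  L(x, lambda) = (1/2) x^T Q x + c^T x + lambda^T (A x - b)
Stationarity (grad_x L = 0): Q x + c + A^T lambda = 0.
Primal feasibility: A x = b.

This gives the KKT block system:
  [ Q   A^T ] [ x     ]   [-c ]
  [ A    0  ] [ lambda ] = [ b ]

Solving the linear system:
  x*      = (1.3333, -1.2667, 0.4)
  lambda* = (3.3333)
  f(x*)   = 10

x* = (1.3333, -1.2667, 0.4), lambda* = (3.3333)


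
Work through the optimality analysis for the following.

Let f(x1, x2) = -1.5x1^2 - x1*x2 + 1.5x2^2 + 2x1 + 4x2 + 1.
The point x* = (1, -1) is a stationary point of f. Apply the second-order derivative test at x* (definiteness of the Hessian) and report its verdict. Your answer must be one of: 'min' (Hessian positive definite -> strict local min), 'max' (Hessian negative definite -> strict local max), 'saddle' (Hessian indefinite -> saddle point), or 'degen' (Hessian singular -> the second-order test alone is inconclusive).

Compute the Hessian H = grad^2 f:
  H = [[-3, -1], [-1, 3]]
Verify stationarity: grad f(x*) = H x* + g = (0, 0).
Eigenvalues of H: -3.1623, 3.1623.
Eigenvalues have mixed signs, so H is indefinite -> x* is a saddle point.

saddle


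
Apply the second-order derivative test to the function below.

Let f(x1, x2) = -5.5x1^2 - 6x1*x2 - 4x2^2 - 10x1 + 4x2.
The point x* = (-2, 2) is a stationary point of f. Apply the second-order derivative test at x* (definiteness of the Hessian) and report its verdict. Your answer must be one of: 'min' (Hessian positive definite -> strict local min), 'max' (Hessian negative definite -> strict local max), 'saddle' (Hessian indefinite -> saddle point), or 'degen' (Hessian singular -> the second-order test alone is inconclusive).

Compute the Hessian H = grad^2 f:
  H = [[-11, -6], [-6, -8]]
Verify stationarity: grad f(x*) = H x* + g = (0, 0).
Eigenvalues of H: -15.6847, -3.3153.
Both eigenvalues < 0, so H is negative definite -> x* is a strict local max.

max


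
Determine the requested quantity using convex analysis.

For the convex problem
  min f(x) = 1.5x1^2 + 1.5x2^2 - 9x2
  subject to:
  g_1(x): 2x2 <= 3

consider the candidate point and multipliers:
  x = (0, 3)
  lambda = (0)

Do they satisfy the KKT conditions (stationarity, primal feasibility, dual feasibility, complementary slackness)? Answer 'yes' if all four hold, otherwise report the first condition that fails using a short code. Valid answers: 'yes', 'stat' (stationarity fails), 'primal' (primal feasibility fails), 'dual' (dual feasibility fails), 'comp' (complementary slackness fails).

Gradient of f: grad f(x) = Q x + c = (0, 0)
Constraint values g_i(x) = a_i^T x - b_i:
  g_1((0, 3)) = 3
Stationarity residual: grad f(x) + sum_i lambda_i a_i = (0, 0)
  -> stationarity OK
Primal feasibility (all g_i <= 0): FAILS
Dual feasibility (all lambda_i >= 0): OK
Complementary slackness (lambda_i * g_i(x) = 0 for all i): OK

Verdict: the first failing condition is primal_feasibility -> primal.

primal


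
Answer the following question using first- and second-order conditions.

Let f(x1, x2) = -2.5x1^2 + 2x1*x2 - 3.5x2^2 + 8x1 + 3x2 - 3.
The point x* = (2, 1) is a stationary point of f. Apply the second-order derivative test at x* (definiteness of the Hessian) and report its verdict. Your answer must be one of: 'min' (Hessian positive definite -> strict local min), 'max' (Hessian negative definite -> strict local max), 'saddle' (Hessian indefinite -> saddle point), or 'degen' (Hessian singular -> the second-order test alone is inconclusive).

Compute the Hessian H = grad^2 f:
  H = [[-5, 2], [2, -7]]
Verify stationarity: grad f(x*) = H x* + g = (0, 0).
Eigenvalues of H: -8.2361, -3.7639.
Both eigenvalues < 0, so H is negative definite -> x* is a strict local max.

max


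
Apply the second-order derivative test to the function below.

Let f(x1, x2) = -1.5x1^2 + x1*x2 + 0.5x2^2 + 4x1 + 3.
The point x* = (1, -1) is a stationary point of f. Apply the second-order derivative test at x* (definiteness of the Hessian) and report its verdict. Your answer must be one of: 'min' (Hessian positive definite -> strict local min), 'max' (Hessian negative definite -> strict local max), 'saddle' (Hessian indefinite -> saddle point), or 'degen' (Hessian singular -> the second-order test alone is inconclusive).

Compute the Hessian H = grad^2 f:
  H = [[-3, 1], [1, 1]]
Verify stationarity: grad f(x*) = H x* + g = (0, 0).
Eigenvalues of H: -3.2361, 1.2361.
Eigenvalues have mixed signs, so H is indefinite -> x* is a saddle point.

saddle


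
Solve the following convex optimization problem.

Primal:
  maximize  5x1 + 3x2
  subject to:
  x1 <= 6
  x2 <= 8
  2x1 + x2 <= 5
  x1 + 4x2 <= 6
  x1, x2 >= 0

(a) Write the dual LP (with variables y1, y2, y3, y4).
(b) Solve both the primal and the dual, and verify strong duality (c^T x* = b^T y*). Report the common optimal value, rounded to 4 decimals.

The standard primal-dual pair for 'max c^T x s.t. A x <= b, x >= 0' is:
  Dual:  min b^T y  s.t.  A^T y >= c,  y >= 0.

So the dual LP is:
  minimize  6y1 + 8y2 + 5y3 + 6y4
  subject to:
    y1 + 2y3 + y4 >= 5
    y2 + y3 + 4y4 >= 3
    y1, y2, y3, y4 >= 0

Solving the primal: x* = (2, 1).
  primal value c^T x* = 13.
Solving the dual: y* = (0, 0, 2.4286, 0.1429).
  dual value b^T y* = 13.
Strong duality: c^T x* = b^T y*. Confirmed.

13


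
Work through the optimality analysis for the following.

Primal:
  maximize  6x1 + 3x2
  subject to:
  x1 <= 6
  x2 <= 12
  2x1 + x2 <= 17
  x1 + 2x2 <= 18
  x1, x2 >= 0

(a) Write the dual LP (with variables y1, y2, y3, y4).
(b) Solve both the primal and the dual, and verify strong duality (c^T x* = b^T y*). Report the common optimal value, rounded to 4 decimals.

The standard primal-dual pair for 'max c^T x s.t. A x <= b, x >= 0' is:
  Dual:  min b^T y  s.t.  A^T y >= c,  y >= 0.

So the dual LP is:
  minimize  6y1 + 12y2 + 17y3 + 18y4
  subject to:
    y1 + 2y3 + y4 >= 6
    y2 + y3 + 2y4 >= 3
    y1, y2, y3, y4 >= 0

Solving the primal: x* = (6, 5).
  primal value c^T x* = 51.
Solving the dual: y* = (0, 0, 3, 0).
  dual value b^T y* = 51.
Strong duality: c^T x* = b^T y*. Confirmed.

51


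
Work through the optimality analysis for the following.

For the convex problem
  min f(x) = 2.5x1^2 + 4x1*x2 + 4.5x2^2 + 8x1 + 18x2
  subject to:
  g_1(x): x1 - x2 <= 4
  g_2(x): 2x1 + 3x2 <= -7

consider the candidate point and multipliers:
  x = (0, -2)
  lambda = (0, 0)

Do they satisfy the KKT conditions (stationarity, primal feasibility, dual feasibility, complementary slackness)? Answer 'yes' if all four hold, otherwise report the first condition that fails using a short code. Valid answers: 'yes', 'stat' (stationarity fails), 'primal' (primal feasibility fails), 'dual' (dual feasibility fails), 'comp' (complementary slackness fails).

Gradient of f: grad f(x) = Q x + c = (0, 0)
Constraint values g_i(x) = a_i^T x - b_i:
  g_1((0, -2)) = -2
  g_2((0, -2)) = 1
Stationarity residual: grad f(x) + sum_i lambda_i a_i = (0, 0)
  -> stationarity OK
Primal feasibility (all g_i <= 0): FAILS
Dual feasibility (all lambda_i >= 0): OK
Complementary slackness (lambda_i * g_i(x) = 0 for all i): OK

Verdict: the first failing condition is primal_feasibility -> primal.

primal


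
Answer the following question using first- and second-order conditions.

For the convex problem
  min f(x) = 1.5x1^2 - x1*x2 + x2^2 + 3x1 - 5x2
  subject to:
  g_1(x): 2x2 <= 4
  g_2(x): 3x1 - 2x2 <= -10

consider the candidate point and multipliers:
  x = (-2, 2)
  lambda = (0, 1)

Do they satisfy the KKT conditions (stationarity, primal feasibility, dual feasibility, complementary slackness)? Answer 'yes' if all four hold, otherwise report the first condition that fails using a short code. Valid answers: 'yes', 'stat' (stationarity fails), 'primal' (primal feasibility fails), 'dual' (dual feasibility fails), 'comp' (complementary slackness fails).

Gradient of f: grad f(x) = Q x + c = (-5, 1)
Constraint values g_i(x) = a_i^T x - b_i:
  g_1((-2, 2)) = 0
  g_2((-2, 2)) = 0
Stationarity residual: grad f(x) + sum_i lambda_i a_i = (-2, -1)
  -> stationarity FAILS
Primal feasibility (all g_i <= 0): OK
Dual feasibility (all lambda_i >= 0): OK
Complementary slackness (lambda_i * g_i(x) = 0 for all i): OK

Verdict: the first failing condition is stationarity -> stat.

stat


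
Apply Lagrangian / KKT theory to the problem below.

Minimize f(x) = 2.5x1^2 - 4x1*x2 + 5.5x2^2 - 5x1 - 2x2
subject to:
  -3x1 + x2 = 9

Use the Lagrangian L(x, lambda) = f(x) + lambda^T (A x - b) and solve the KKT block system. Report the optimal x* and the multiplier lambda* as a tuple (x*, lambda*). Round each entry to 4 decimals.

Form the Lagrangian:
  L(x, lambda) = (1/2) x^T Q x + c^T x + lambda^T (A x - b)
Stationarity (grad_x L = 0): Q x + c + A^T lambda = 0.
Primal feasibility: A x = b.

This gives the KKT block system:
  [ Q   A^T ] [ x     ]   [-c ]
  [ A    0  ] [ lambda ] = [ b ]

Solving the linear system:
  x*      = (-3.125, -0.375)
  lambda* = (-6.375)
  f(x*)   = 36.875

x* = (-3.125, -0.375), lambda* = (-6.375)


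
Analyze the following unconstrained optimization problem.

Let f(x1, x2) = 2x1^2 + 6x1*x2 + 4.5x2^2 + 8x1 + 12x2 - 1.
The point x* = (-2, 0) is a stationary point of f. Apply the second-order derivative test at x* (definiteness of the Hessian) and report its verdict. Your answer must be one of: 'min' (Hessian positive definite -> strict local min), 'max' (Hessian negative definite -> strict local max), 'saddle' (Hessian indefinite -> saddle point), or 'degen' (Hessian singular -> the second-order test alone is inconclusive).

Compute the Hessian H = grad^2 f:
  H = [[4, 6], [6, 9]]
Verify stationarity: grad f(x*) = H x* + g = (0, 0).
Eigenvalues of H: 0, 13.
H has a zero eigenvalue (singular; positive semidefinite but not definite), so H is neither positive definite, negative definite, nor indefinite. The second-order test alone is inconclusive -> degen.
(Indeed, f is constant along the null direction of H through x*, so x* is not a strict local extremum.)

degen


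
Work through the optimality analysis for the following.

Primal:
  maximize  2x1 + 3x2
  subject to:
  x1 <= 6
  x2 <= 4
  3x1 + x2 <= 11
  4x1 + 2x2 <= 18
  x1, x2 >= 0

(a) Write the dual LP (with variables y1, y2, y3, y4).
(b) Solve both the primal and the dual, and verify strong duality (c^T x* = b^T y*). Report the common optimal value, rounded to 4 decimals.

The standard primal-dual pair for 'max c^T x s.t. A x <= b, x >= 0' is:
  Dual:  min b^T y  s.t.  A^T y >= c,  y >= 0.

So the dual LP is:
  minimize  6y1 + 4y2 + 11y3 + 18y4
  subject to:
    y1 + 3y3 + 4y4 >= 2
    y2 + y3 + 2y4 >= 3
    y1, y2, y3, y4 >= 0

Solving the primal: x* = (2.3333, 4).
  primal value c^T x* = 16.6667.
Solving the dual: y* = (0, 2.3333, 0.6667, 0).
  dual value b^T y* = 16.6667.
Strong duality: c^T x* = b^T y*. Confirmed.

16.6667


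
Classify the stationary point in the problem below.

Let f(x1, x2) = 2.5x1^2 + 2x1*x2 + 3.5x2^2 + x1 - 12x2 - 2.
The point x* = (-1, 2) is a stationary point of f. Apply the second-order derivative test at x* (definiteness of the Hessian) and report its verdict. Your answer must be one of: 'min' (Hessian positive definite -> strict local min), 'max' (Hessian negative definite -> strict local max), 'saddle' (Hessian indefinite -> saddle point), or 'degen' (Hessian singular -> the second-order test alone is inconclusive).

Compute the Hessian H = grad^2 f:
  H = [[5, 2], [2, 7]]
Verify stationarity: grad f(x*) = H x* + g = (0, 0).
Eigenvalues of H: 3.7639, 8.2361.
Both eigenvalues > 0, so H is positive definite -> x* is a strict local min.

min


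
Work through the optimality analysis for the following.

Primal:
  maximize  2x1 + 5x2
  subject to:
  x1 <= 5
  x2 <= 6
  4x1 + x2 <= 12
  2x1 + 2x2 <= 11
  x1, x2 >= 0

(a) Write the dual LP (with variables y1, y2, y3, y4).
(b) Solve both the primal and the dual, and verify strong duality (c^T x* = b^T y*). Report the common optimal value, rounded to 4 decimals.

The standard primal-dual pair for 'max c^T x s.t. A x <= b, x >= 0' is:
  Dual:  min b^T y  s.t.  A^T y >= c,  y >= 0.

So the dual LP is:
  minimize  5y1 + 6y2 + 12y3 + 11y4
  subject to:
    y1 + 4y3 + 2y4 >= 2
    y2 + y3 + 2y4 >= 5
    y1, y2, y3, y4 >= 0

Solving the primal: x* = (0, 5.5).
  primal value c^T x* = 27.5.
Solving the dual: y* = (0, 0, 0, 2.5).
  dual value b^T y* = 27.5.
Strong duality: c^T x* = b^T y*. Confirmed.

27.5


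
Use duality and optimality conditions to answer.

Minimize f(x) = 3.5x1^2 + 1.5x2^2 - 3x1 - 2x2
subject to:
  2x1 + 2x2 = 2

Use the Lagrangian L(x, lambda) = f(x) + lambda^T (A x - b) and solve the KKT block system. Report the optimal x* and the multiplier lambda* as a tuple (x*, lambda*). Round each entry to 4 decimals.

Form the Lagrangian:
  L(x, lambda) = (1/2) x^T Q x + c^T x + lambda^T (A x - b)
Stationarity (grad_x L = 0): Q x + c + A^T lambda = 0.
Primal feasibility: A x = b.

This gives the KKT block system:
  [ Q   A^T ] [ x     ]   [-c ]
  [ A    0  ] [ lambda ] = [ b ]

Solving the linear system:
  x*      = (0.4, 0.6)
  lambda* = (0.1)
  f(x*)   = -1.3

x* = (0.4, 0.6), lambda* = (0.1)


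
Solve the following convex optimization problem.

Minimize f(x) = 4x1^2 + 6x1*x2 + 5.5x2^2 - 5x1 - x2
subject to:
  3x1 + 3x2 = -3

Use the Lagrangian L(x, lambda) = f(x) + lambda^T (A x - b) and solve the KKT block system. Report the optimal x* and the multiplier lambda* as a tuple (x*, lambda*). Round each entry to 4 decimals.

Form the Lagrangian:
  L(x, lambda) = (1/2) x^T Q x + c^T x + lambda^T (A x - b)
Stationarity (grad_x L = 0): Q x + c + A^T lambda = 0.
Primal feasibility: A x = b.

This gives the KKT block system:
  [ Q   A^T ] [ x     ]   [-c ]
  [ A    0  ] [ lambda ] = [ b ]

Solving the linear system:
  x*      = (-0.1429, -0.8571)
  lambda* = (3.7619)
  f(x*)   = 6.4286

x* = (-0.1429, -0.8571), lambda* = (3.7619)


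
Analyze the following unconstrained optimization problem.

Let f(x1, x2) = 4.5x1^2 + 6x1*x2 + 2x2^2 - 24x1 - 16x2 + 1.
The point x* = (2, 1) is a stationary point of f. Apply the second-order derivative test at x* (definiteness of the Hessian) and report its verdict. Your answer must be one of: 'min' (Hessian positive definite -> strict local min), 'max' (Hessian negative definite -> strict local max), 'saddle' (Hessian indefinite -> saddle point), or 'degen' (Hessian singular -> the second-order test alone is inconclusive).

Compute the Hessian H = grad^2 f:
  H = [[9, 6], [6, 4]]
Verify stationarity: grad f(x*) = H x* + g = (0, 0).
Eigenvalues of H: 0, 13.
H has a zero eigenvalue (singular; positive semidefinite but not definite), so H is neither positive definite, negative definite, nor indefinite. The second-order test alone is inconclusive -> degen.
(Indeed, f is constant along the null direction of H through x*, so x* is not a strict local extremum.)

degen


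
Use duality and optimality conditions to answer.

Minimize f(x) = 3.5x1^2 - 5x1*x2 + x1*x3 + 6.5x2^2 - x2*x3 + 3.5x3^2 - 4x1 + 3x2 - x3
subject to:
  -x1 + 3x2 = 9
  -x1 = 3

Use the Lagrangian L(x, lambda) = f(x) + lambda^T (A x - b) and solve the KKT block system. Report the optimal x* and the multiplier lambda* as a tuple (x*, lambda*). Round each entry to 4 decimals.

Form the Lagrangian:
  L(x, lambda) = (1/2) x^T Q x + c^T x + lambda^T (A x - b)
Stationarity (grad_x L = 0): Q x + c + A^T lambda = 0.
Primal feasibility: A x = b.

This gives the KKT block system:
  [ Q   A^T ] [ x     ]   [-c ]
  [ A    0  ] [ lambda ] = [ b ]

Solving the linear system:
  x*      = (-3, 2, 0.8571)
  lambda* = (-14.381, -19.7619)
  f(x*)   = 102.9286

x* = (-3, 2, 0.8571), lambda* = (-14.381, -19.7619)


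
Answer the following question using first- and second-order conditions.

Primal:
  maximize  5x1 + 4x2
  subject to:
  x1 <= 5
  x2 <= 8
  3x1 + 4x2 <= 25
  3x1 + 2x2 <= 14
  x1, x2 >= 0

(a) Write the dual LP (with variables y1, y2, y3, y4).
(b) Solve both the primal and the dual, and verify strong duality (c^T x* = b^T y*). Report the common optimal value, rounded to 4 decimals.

The standard primal-dual pair for 'max c^T x s.t. A x <= b, x >= 0' is:
  Dual:  min b^T y  s.t.  A^T y >= c,  y >= 0.

So the dual LP is:
  minimize  5y1 + 8y2 + 25y3 + 14y4
  subject to:
    y1 + 3y3 + 3y4 >= 5
    y2 + 4y3 + 2y4 >= 4
    y1, y2, y3, y4 >= 0

Solving the primal: x* = (1, 5.5).
  primal value c^T x* = 27.
Solving the dual: y* = (0, 0, 0.3333, 1.3333).
  dual value b^T y* = 27.
Strong duality: c^T x* = b^T y*. Confirmed.

27


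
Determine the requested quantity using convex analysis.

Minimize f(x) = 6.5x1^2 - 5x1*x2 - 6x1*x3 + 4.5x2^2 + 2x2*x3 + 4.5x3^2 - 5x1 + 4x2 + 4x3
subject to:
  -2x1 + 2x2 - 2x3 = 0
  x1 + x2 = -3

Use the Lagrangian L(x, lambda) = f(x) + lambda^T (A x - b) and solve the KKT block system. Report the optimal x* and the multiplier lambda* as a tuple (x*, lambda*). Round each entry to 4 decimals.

Form the Lagrangian:
  L(x, lambda) = (1/2) x^T Q x + c^T x + lambda^T (A x - b)
Stationarity (grad_x L = 0): Q x + c + A^T lambda = 0.
Primal feasibility: A x = b.

This gives the KKT block system:
  [ Q   A^T ] [ x     ]   [-c ]
  [ A    0  ] [ lambda ] = [ b ]

Solving the linear system:
  x*      = (-1.15, -1.85, -0.7)
  lambda* = (0.45, 7.4)
  f(x*)   = 8.875

x* = (-1.15, -1.85, -0.7), lambda* = (0.45, 7.4)


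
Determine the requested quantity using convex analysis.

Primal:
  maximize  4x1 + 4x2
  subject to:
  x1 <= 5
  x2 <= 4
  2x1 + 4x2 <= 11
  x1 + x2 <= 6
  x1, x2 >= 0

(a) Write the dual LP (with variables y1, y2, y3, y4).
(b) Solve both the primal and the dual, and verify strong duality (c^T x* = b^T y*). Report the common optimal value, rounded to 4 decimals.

The standard primal-dual pair for 'max c^T x s.t. A x <= b, x >= 0' is:
  Dual:  min b^T y  s.t.  A^T y >= c,  y >= 0.

So the dual LP is:
  minimize  5y1 + 4y2 + 11y3 + 6y4
  subject to:
    y1 + 2y3 + y4 >= 4
    y2 + 4y3 + y4 >= 4
    y1, y2, y3, y4 >= 0

Solving the primal: x* = (5, 0.25).
  primal value c^T x* = 21.
Solving the dual: y* = (2, 0, 1, 0).
  dual value b^T y* = 21.
Strong duality: c^T x* = b^T y*. Confirmed.

21


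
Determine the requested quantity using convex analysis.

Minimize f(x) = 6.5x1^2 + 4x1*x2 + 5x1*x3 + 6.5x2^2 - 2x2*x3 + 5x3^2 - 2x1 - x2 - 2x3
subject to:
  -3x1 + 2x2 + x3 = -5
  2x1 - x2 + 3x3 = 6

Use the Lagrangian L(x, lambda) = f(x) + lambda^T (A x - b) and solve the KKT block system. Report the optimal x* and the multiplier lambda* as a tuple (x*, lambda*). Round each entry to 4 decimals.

Form the Lagrangian:
  L(x, lambda) = (1/2) x^T Q x + c^T x + lambda^T (A x - b)
Stationarity (grad_x L = 0): Q x + c + A^T lambda = 0.
Primal feasibility: A x = b.

This gives the KKT block system:
  [ Q   A^T ] [ x     ]   [-c ]
  [ A    0  ] [ lambda ] = [ b ]

Solving the linear system:
  x*      = (1.3427, -0.89, 0.8082)
  lambda* = (1.6961, -5.4238)
  f(x*)   = 18.8059

x* = (1.3427, -0.89, 0.8082), lambda* = (1.6961, -5.4238)


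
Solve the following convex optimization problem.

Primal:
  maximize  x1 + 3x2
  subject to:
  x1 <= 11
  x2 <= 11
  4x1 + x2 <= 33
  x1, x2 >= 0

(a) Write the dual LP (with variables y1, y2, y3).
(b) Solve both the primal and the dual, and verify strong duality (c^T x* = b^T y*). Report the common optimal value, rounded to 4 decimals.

The standard primal-dual pair for 'max c^T x s.t. A x <= b, x >= 0' is:
  Dual:  min b^T y  s.t.  A^T y >= c,  y >= 0.

So the dual LP is:
  minimize  11y1 + 11y2 + 33y3
  subject to:
    y1 + 4y3 >= 1
    y2 + y3 >= 3
    y1, y2, y3 >= 0

Solving the primal: x* = (5.5, 11).
  primal value c^T x* = 38.5.
Solving the dual: y* = (0, 2.75, 0.25).
  dual value b^T y* = 38.5.
Strong duality: c^T x* = b^T y*. Confirmed.

38.5


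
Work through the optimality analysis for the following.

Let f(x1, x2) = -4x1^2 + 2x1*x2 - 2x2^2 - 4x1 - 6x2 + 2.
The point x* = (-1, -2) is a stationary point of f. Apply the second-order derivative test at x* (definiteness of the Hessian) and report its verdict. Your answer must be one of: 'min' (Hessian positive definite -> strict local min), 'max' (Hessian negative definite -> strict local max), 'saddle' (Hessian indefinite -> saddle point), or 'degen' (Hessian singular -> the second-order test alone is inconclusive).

Compute the Hessian H = grad^2 f:
  H = [[-8, 2], [2, -4]]
Verify stationarity: grad f(x*) = H x* + g = (0, 0).
Eigenvalues of H: -8.8284, -3.1716.
Both eigenvalues < 0, so H is negative definite -> x* is a strict local max.

max


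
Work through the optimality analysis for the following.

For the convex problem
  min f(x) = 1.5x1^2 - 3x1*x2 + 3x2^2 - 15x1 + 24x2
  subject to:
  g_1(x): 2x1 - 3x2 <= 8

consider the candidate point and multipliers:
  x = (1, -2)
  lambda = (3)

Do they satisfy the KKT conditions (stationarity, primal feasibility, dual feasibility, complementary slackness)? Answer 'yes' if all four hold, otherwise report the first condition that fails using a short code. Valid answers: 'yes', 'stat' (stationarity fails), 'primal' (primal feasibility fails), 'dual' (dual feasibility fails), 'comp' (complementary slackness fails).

Gradient of f: grad f(x) = Q x + c = (-6, 9)
Constraint values g_i(x) = a_i^T x - b_i:
  g_1((1, -2)) = 0
Stationarity residual: grad f(x) + sum_i lambda_i a_i = (0, 0)
  -> stationarity OK
Primal feasibility (all g_i <= 0): OK
Dual feasibility (all lambda_i >= 0): OK
Complementary slackness (lambda_i * g_i(x) = 0 for all i): OK

Verdict: yes, KKT holds.

yes


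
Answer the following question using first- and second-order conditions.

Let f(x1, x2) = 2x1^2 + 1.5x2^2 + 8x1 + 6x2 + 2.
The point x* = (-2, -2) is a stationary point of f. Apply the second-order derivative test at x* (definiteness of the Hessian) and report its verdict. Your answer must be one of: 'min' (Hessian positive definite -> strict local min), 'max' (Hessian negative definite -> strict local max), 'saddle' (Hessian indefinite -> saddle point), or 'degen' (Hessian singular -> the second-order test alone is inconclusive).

Compute the Hessian H = grad^2 f:
  H = [[4, 0], [0, 3]]
Verify stationarity: grad f(x*) = H x* + g = (0, 0).
Eigenvalues of H: 3, 4.
Both eigenvalues > 0, so H is positive definite -> x* is a strict local min.

min


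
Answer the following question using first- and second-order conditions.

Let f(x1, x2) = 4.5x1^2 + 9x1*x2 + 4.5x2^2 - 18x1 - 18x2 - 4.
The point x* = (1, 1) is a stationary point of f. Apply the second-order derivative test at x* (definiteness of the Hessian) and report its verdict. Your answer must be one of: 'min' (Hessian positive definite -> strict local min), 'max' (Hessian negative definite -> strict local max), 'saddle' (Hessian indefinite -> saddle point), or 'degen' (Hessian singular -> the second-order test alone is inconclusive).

Compute the Hessian H = grad^2 f:
  H = [[9, 9], [9, 9]]
Verify stationarity: grad f(x*) = H x* + g = (0, 0).
Eigenvalues of H: 0, 18.
H has a zero eigenvalue (singular; positive semidefinite but not definite), so H is neither positive definite, negative definite, nor indefinite. The second-order test alone is inconclusive -> degen.
(Indeed, f is constant along the null direction of H through x*, so x* is not a strict local extremum.)

degen


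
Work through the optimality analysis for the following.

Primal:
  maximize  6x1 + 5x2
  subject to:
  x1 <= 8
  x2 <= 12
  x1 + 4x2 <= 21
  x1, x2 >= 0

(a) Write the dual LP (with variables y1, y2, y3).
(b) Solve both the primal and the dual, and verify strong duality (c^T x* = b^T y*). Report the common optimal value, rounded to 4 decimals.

The standard primal-dual pair for 'max c^T x s.t. A x <= b, x >= 0' is:
  Dual:  min b^T y  s.t.  A^T y >= c,  y >= 0.

So the dual LP is:
  minimize  8y1 + 12y2 + 21y3
  subject to:
    y1 + y3 >= 6
    y2 + 4y3 >= 5
    y1, y2, y3 >= 0

Solving the primal: x* = (8, 3.25).
  primal value c^T x* = 64.25.
Solving the dual: y* = (4.75, 0, 1.25).
  dual value b^T y* = 64.25.
Strong duality: c^T x* = b^T y*. Confirmed.

64.25


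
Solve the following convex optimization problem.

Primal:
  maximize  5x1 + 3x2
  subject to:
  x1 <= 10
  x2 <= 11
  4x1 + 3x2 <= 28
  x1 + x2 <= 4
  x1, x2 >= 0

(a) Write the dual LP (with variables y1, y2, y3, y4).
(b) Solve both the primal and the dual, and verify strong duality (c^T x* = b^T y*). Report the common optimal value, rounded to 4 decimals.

The standard primal-dual pair for 'max c^T x s.t. A x <= b, x >= 0' is:
  Dual:  min b^T y  s.t.  A^T y >= c,  y >= 0.

So the dual LP is:
  minimize  10y1 + 11y2 + 28y3 + 4y4
  subject to:
    y1 + 4y3 + y4 >= 5
    y2 + 3y3 + y4 >= 3
    y1, y2, y3, y4 >= 0

Solving the primal: x* = (4, 0).
  primal value c^T x* = 20.
Solving the dual: y* = (0, 0, 0, 5).
  dual value b^T y* = 20.
Strong duality: c^T x* = b^T y*. Confirmed.

20


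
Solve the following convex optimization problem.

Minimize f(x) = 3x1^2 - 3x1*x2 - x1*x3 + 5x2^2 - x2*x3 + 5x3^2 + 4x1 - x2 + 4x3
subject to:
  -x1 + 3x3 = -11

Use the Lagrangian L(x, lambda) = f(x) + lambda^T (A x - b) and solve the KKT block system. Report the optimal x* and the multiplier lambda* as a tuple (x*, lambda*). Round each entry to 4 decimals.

Form the Lagrangian:
  L(x, lambda) = (1/2) x^T Q x + c^T x + lambda^T (A x - b)
Stationarity (grad_x L = 0): Q x + c + A^T lambda = 0.
Primal feasibility: A x = b.

This gives the KKT block system:
  [ Q   A^T ] [ x     ]   [-c ]
  [ A    0  ] [ lambda ] = [ b ]

Solving the linear system:
  x*      = (0.4375, -0.1208, -3.5208)
  lambda* = (10.5083)
  f(x*)   = 51.6896

x* = (0.4375, -0.1208, -3.5208), lambda* = (10.5083)


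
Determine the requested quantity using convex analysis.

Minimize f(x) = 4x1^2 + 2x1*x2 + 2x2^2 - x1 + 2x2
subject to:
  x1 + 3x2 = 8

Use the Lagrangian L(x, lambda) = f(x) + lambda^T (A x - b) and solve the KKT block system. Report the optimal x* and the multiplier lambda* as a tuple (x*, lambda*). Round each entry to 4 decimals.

Form the Lagrangian:
  L(x, lambda) = (1/2) x^T Q x + c^T x + lambda^T (A x - b)
Stationarity (grad_x L = 0): Q x + c + A^T lambda = 0.
Primal feasibility: A x = b.

This gives the KKT block system:
  [ Q   A^T ] [ x     ]   [-c ]
  [ A    0  ] [ lambda ] = [ b ]

Solving the linear system:
  x*      = (-0.0156, 2.6719)
  lambda* = (-4.2188)
  f(x*)   = 19.5547

x* = (-0.0156, 2.6719), lambda* = (-4.2188)


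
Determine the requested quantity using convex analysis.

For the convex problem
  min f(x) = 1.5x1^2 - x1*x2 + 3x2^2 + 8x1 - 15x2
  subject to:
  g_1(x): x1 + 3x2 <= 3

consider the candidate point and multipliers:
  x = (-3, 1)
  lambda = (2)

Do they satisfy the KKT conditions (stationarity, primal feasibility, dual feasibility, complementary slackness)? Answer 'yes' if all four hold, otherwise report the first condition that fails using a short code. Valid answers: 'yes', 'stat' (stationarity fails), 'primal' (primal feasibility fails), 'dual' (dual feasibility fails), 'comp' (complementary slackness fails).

Gradient of f: grad f(x) = Q x + c = (-2, -6)
Constraint values g_i(x) = a_i^T x - b_i:
  g_1((-3, 1)) = -3
Stationarity residual: grad f(x) + sum_i lambda_i a_i = (0, 0)
  -> stationarity OK
Primal feasibility (all g_i <= 0): OK
Dual feasibility (all lambda_i >= 0): OK
Complementary slackness (lambda_i * g_i(x) = 0 for all i): FAILS

Verdict: the first failing condition is complementary_slackness -> comp.

comp


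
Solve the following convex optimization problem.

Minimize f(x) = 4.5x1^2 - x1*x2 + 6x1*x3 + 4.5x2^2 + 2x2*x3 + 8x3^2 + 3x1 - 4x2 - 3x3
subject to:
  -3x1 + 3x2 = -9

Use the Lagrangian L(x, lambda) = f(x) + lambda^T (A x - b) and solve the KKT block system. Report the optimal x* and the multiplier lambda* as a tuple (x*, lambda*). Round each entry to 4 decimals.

Form the Lagrangian:
  L(x, lambda) = (1/2) x^T Q x + c^T x + lambda^T (A x - b)
Stationarity (grad_x L = 0): Q x + c + A^T lambda = 0.
Primal feasibility: A x = b.

This gives the KKT block system:
  [ Q   A^T ] [ x     ]   [-c ]
  [ A    0  ] [ lambda ] = [ b ]

Solving the linear system:
  x*      = (1.7083, -1.2917, -0.2917)
  lambda* = (5.9722)
  f(x*)   = 32.4583

x* = (1.7083, -1.2917, -0.2917), lambda* = (5.9722)


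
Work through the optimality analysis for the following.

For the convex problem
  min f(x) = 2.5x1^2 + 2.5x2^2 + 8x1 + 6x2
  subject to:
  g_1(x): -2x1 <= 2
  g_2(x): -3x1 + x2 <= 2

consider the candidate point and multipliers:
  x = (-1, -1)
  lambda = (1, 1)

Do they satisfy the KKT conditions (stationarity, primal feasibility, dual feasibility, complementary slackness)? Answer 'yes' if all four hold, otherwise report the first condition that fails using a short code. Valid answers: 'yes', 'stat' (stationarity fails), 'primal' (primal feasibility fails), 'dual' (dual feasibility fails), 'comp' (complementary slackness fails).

Gradient of f: grad f(x) = Q x + c = (3, 1)
Constraint values g_i(x) = a_i^T x - b_i:
  g_1((-1, -1)) = 0
  g_2((-1, -1)) = 0
Stationarity residual: grad f(x) + sum_i lambda_i a_i = (-2, 2)
  -> stationarity FAILS
Primal feasibility (all g_i <= 0): OK
Dual feasibility (all lambda_i >= 0): OK
Complementary slackness (lambda_i * g_i(x) = 0 for all i): OK

Verdict: the first failing condition is stationarity -> stat.

stat


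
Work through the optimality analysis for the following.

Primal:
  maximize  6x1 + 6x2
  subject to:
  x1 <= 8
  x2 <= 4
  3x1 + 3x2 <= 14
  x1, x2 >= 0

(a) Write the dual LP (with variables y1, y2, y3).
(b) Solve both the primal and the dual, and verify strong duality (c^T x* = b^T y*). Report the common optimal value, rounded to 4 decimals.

The standard primal-dual pair for 'max c^T x s.t. A x <= b, x >= 0' is:
  Dual:  min b^T y  s.t.  A^T y >= c,  y >= 0.

So the dual LP is:
  minimize  8y1 + 4y2 + 14y3
  subject to:
    y1 + 3y3 >= 6
    y2 + 3y3 >= 6
    y1, y2, y3 >= 0

Solving the primal: x* = (4.6667, 0).
  primal value c^T x* = 28.
Solving the dual: y* = (0, 0, 2).
  dual value b^T y* = 28.
Strong duality: c^T x* = b^T y*. Confirmed.

28


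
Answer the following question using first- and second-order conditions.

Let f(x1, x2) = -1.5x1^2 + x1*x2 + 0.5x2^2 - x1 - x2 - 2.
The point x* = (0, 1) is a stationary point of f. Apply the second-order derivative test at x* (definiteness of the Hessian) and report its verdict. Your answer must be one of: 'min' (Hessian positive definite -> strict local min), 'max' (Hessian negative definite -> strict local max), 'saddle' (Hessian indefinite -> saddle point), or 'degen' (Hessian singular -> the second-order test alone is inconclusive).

Compute the Hessian H = grad^2 f:
  H = [[-3, 1], [1, 1]]
Verify stationarity: grad f(x*) = H x* + g = (0, 0).
Eigenvalues of H: -3.2361, 1.2361.
Eigenvalues have mixed signs, so H is indefinite -> x* is a saddle point.

saddle


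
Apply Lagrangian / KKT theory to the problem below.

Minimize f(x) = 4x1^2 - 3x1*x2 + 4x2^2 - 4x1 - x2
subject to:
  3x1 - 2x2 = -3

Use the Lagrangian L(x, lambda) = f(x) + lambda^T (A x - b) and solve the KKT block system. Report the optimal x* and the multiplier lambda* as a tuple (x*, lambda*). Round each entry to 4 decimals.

Form the Lagrangian:
  L(x, lambda) = (1/2) x^T Q x + c^T x + lambda^T (A x - b)
Stationarity (grad_x L = 0): Q x + c + A^T lambda = 0.
Primal feasibility: A x = b.

This gives the KKT block system:
  [ Q   A^T ] [ x     ]   [-c ]
  [ A    0  ] [ lambda ] = [ b ]

Solving the linear system:
  x*      = (-0.4706, 0.7941)
  lambda* = (3.3824)
  f(x*)   = 5.6176

x* = (-0.4706, 0.7941), lambda* = (3.3824)


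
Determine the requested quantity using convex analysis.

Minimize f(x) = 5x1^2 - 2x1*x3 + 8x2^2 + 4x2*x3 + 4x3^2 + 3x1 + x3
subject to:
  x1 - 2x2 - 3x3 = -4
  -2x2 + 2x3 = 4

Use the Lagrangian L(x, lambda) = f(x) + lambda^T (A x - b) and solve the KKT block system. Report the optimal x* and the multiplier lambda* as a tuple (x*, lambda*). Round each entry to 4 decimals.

Form the Lagrangian:
  L(x, lambda) = (1/2) x^T Q x + c^T x + lambda^T (A x - b)
Stationarity (grad_x L = 0): Q x + c + A^T lambda = 0.
Primal feasibility: A x = b.

This gives the KKT block system:
  [ Q   A^T ] [ x     ]   [-c ]
  [ A    0  ] [ lambda ] = [ b ]

Solving the linear system:
  x*      = (-0.2137, -0.4427, 1.5573)
  lambda* = (2.2519, -2.6794)
  f(x*)   = 10.3206

x* = (-0.2137, -0.4427, 1.5573), lambda* = (2.2519, -2.6794)
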